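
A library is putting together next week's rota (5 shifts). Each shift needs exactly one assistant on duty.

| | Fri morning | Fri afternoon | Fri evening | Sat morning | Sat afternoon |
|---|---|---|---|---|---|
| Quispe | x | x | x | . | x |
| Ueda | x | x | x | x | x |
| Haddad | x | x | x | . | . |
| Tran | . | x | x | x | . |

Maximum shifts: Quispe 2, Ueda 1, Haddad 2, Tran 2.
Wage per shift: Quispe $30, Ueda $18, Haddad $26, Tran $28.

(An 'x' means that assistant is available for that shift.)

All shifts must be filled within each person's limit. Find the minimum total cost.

Picking the cheapest available assistant for each shift independently would cost $90, but that ignores the shift limits.
An optimal schedule: Fri morning→Haddad, Fri afternoon→Haddad, Fri evening→Tran, Sat morning→Tran, Sat afternoon→Ueda.
Total: 26 + 26 + 28 + 28 + 18 = $126.

$126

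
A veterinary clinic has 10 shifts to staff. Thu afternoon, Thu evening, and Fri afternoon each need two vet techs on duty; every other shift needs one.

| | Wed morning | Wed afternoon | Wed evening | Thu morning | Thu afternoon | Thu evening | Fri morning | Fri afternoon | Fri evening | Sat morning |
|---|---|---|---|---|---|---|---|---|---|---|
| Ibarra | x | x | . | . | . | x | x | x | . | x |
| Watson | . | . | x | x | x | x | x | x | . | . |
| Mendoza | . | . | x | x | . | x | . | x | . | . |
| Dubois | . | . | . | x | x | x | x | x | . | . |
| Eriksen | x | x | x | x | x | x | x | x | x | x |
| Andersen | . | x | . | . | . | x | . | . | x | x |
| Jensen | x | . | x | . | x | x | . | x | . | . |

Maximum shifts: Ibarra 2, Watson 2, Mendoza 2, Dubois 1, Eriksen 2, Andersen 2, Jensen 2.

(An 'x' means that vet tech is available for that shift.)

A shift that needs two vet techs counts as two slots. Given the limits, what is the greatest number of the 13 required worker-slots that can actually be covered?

13

Total capacity across all vet techs is 2+2+2+1+2+2+2 = 13, and 13 slots are needed, so at most 13 can be filled.
An assignment achieving 13: Wed morning→Ibarra, Wed afternoon→Ibarra, Wed evening→Watson, Thu morning→Watson, Thu afternoon→Dubois+Jensen, Thu evening→Mendoza+Andersen, Fri morning→Eriksen, Fri afternoon→Mendoza+Jensen, Fri evening→Eriksen, Sat morning→Andersen.
Loads: Ibarra 2/2, Watson 2/2, Mendoza 2/2, Dubois 1/1, Eriksen 2/2, Andersen 2/2, Jensen 2/2.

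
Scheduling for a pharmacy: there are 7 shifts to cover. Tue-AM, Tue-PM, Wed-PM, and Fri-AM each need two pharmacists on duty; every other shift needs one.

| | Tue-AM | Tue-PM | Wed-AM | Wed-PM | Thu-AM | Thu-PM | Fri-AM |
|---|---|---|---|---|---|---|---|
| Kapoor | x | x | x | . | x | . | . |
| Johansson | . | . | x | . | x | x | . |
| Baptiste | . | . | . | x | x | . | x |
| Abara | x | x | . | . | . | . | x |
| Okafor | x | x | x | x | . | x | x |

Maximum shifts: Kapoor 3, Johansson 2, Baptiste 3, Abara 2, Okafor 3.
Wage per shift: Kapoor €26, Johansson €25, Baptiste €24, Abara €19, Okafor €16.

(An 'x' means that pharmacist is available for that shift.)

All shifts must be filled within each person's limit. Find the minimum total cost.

€234

Wed-PM can only be covered by Baptiste and Okafor, so that assignment is forced.
Picking the cheapest available pharmacist for each shift independently would cost €201, but that ignores the shift limits.
An optimal schedule: Tue-AM→Okafor+Abara, Tue-PM→Okafor+Kapoor, Wed-AM→Johansson, Wed-PM→Okafor+Baptiste, Thu-AM→Baptiste, Thu-PM→Johansson, Fri-AM→Abara+Baptiste.
Total: 16 + 19 + 16 + 26 + 25 + 16 + 24 + 24 + 25 + 19 + 24 = €234.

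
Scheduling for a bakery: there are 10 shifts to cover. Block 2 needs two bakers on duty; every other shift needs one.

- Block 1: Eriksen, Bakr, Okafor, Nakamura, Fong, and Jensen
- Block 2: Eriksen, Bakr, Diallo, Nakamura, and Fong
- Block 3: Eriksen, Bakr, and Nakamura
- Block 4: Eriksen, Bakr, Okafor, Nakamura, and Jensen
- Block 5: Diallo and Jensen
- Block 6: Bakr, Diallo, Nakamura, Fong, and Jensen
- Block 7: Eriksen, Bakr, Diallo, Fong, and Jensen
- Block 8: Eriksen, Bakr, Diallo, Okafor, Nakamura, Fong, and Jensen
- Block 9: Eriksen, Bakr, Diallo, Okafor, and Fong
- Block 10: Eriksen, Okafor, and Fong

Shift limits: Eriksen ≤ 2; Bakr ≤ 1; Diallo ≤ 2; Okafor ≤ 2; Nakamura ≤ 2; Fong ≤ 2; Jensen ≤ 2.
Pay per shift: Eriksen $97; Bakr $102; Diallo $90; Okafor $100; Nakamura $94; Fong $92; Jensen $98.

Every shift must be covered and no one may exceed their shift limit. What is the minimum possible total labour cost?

Picking the cheapest available baker for each shift independently would cost $1004, but that ignores the shift limits.
An optimal schedule: Block 1→Jensen, Block 2→Fong+Eriksen, Block 3→Nakamura, Block 4→Nakamura, Block 5→Diallo, Block 6→Diallo, Block 7→Eriksen, Block 8→Jensen, Block 9→Okafor, Block 10→Fong.
Total: 98 + 92 + 97 + 94 + 94 + 90 + 90 + 97 + 98 + 100 + 92 = $1042.

$1042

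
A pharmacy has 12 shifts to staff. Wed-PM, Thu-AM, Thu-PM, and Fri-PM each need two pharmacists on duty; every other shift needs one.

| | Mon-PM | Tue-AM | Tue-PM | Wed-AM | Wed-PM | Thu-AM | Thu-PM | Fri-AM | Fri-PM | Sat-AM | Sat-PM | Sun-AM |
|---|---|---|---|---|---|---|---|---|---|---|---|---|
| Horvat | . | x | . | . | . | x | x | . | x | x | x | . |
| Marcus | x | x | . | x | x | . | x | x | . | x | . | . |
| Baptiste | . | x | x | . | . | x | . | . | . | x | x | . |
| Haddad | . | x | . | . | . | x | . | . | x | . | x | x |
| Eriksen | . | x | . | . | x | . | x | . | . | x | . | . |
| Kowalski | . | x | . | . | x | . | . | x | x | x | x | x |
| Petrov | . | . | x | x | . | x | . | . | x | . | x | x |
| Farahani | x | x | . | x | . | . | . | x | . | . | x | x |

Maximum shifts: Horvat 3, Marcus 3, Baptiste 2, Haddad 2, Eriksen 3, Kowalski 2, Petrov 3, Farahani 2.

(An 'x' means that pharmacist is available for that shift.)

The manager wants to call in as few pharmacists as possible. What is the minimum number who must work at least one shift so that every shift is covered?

16 slots to fill and no one can take more than 3, so at least ⌈16/3⌉ = 6 pharmacists are needed.
Horvat, Marcus, Baptiste, Haddad, Eriksen, and Petrov alone can cover everything: Mon-PM→Marcus, Tue-AM→Eriksen, Tue-PM→Baptiste, Wed-AM→Petrov, Wed-PM→Marcus+Eriksen, Thu-AM→Baptiste+Petrov, Thu-PM→Horvat+Eriksen, Fri-AM→Marcus, Fri-PM→Horvat+Haddad, Sat-AM→Horvat, Sat-PM→Petrov, Sun-AM→Haddad.

6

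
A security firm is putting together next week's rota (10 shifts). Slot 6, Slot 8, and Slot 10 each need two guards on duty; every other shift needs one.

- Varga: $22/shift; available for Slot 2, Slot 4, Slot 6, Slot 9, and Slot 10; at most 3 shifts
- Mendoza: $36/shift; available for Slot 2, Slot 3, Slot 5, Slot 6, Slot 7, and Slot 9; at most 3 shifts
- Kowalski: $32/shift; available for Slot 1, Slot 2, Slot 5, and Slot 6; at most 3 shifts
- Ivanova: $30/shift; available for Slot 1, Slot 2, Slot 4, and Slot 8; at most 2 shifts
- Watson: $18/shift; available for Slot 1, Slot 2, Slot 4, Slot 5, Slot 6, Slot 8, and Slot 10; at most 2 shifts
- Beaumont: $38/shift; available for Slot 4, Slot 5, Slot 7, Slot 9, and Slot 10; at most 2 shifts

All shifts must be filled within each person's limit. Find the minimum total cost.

$366

Slot 3 can only be covered by Mendoza, so that assignment is forced.
Slot 8 can only be covered by Ivanova and Watson, so that assignment is forced.
Picking the cheapest available guard for each shift independently would cost $294, but that ignores the shift limits.
An optimal schedule: Slot 1→Kowalski, Slot 2→Ivanova, Slot 3→Mendoza, Slot 4→Varga, Slot 5→Kowalski, Slot 6→Mendoza+Kowalski, Slot 7→Mendoza, Slot 8→Ivanova+Watson, Slot 9→Varga, Slot 10→Varga+Watson.
Total: 32 + 30 + 36 + 22 + 32 + 36 + 32 + 36 + 30 + 18 + 22 + 22 + 18 = $366.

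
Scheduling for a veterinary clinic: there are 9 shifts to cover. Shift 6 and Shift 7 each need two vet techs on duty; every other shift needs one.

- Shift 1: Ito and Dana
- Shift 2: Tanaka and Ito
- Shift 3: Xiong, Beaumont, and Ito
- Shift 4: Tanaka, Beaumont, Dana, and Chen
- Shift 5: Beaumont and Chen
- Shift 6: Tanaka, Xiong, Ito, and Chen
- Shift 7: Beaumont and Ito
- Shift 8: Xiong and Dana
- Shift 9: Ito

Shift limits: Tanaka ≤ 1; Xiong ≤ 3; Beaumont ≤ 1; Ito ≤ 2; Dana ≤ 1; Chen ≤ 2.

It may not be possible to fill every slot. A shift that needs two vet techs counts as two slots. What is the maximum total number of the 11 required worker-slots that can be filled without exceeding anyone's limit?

10

Total capacity across all vet techs is 1+3+1+2+1+2 = 10, and 11 slots are needed, so at most 10 can be filled.
An assignment achieving 10: Shift 1→Ito, Shift 2→Tanaka, Shift 3→Xiong, Shift 4→Dana, Shift 5→Chen, Shift 6→Xiong+Chen, Shift 7→Beaumont, Shift 8→Xiong, Shift 9→Ito.
Loads: Tanaka 1/1, Xiong 3/3, Beaumont 1/1, Ito 2/2, Dana 1/1, Chen 2/2.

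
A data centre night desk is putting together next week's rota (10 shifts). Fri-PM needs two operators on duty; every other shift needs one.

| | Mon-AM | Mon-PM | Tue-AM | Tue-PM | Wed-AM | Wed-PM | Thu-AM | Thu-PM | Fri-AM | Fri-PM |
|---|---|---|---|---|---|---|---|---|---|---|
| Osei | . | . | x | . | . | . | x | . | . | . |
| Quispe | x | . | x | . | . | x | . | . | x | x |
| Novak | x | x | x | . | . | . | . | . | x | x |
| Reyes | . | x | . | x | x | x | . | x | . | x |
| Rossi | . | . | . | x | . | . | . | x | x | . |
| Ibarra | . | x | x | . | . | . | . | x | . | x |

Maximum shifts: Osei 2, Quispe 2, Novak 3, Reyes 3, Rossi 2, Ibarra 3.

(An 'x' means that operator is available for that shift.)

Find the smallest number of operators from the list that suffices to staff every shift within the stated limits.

4

11 slots to fill and no one can take more than 3, so at least ⌈11/3⌉ = 4 operators are needed.
Osei, Novak, Reyes, and Ibarra alone can cover everything: Mon-AM→Novak, Mon-PM→Ibarra, Tue-AM→Osei, Tue-PM→Reyes, Wed-AM→Reyes, Wed-PM→Reyes, Thu-AM→Osei, Thu-PM→Ibarra, Fri-AM→Novak, Fri-PM→Novak+Ibarra.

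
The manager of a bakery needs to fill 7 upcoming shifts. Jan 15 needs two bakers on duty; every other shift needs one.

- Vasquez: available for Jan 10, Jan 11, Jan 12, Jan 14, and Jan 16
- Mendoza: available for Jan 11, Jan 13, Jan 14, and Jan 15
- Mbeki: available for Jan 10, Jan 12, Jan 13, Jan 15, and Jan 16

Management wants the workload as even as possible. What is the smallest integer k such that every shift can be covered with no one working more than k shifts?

3

With 3 bakers and 8 worker-slots to fill, someone must work at least ⌈8/3⌉ = 3 shifts, so k ≥ 3.
k = 3 works: Jan 10→Vasquez, Jan 11→Vasquez, Jan 12→Vasquez, Jan 13→Mendoza, Jan 14→Mendoza, Jan 15→Mendoza+Mbeki, Jan 16→Mbeki.
Loads: Vasquez 3, Mendoza 3, Mbeki 2 — all ≤ 3.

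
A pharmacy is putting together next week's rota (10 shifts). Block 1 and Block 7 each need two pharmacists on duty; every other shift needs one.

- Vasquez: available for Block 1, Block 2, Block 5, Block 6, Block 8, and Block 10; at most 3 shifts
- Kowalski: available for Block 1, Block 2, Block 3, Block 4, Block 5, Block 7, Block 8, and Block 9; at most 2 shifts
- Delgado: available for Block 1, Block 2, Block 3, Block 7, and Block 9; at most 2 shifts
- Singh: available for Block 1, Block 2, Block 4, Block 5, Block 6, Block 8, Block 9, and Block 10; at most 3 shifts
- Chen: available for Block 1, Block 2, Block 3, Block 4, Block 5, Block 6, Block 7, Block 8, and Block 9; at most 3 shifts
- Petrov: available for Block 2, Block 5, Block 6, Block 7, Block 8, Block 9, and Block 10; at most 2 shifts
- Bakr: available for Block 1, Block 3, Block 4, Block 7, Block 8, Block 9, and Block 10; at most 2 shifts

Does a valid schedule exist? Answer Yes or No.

One valid schedule: Block 1→Singh+Chen, Block 2→Delgado, Block 3→Kowalski, Block 4→Kowalski, Block 5→Vasquez, Block 6→Vasquez, Block 7→Chen+Petrov, Block 8→Singh, Block 9→Delgado, Block 10→Vasquez.
Loads: Vasquez 3/3, Kowalski 2/2, Delgado 2/2, Singh 2/3, Chen 2/3, Petrov 1/2, Bakr 0/2 — all within limits.

Yes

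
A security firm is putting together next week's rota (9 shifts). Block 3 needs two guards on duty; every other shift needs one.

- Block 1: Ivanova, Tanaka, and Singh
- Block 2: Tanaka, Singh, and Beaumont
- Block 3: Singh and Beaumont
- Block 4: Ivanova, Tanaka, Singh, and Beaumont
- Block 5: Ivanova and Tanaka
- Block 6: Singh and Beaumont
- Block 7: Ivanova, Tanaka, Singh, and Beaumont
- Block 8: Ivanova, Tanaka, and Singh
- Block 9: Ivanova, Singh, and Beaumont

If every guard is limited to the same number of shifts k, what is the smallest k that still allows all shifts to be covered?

3

With 4 guards and 10 worker-slots to fill, someone must work at least ⌈10/4⌉ = 3 shifts, so k ≥ 3.
k = 3 works: Block 1→Ivanova, Block 2→Tanaka, Block 3→Singh+Beaumont, Block 4→Tanaka, Block 5→Ivanova, Block 6→Singh, Block 7→Tanaka, Block 8→Ivanova, Block 9→Singh.
Loads: Ivanova 3, Tanaka 3, Singh 3, Beaumont 1 — all ≤ 3.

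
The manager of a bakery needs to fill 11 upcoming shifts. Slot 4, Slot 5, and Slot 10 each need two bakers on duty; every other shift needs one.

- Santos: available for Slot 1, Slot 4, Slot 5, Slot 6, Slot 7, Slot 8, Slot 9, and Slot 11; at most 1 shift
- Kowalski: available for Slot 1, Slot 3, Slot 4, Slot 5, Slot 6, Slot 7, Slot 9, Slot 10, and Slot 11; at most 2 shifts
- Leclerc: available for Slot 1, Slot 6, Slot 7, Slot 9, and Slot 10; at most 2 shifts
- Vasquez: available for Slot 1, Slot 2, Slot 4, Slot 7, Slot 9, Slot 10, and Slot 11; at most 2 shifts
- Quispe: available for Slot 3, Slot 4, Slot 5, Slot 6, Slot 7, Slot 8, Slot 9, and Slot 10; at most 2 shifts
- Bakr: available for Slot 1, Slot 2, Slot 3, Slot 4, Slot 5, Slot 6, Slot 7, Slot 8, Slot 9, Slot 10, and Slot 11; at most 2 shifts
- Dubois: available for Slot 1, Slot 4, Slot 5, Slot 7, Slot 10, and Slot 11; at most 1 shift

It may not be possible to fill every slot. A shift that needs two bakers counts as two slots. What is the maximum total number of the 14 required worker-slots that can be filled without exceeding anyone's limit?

12

Total capacity across all bakers is 1+2+2+2+2+2+1 = 12, and 14 slots are needed, so at most 12 can be filled.
An assignment achieving 12: Slot 1→Leclerc, Slot 2→Vasquez, Slot 3→Kowalski, Slot 4→Quispe+Bakr, Slot 5→Kowalski+Quispe, Slot 6→Leclerc, Slot 8→Santos, Slot 9→Bakr, Slot 10→Dubois, Slot 11→Vasquez.
Loads: Santos 1/1, Kowalski 2/2, Leclerc 2/2, Vasquez 2/2, Quispe 2/2, Bakr 2/2, Dubois 1/1.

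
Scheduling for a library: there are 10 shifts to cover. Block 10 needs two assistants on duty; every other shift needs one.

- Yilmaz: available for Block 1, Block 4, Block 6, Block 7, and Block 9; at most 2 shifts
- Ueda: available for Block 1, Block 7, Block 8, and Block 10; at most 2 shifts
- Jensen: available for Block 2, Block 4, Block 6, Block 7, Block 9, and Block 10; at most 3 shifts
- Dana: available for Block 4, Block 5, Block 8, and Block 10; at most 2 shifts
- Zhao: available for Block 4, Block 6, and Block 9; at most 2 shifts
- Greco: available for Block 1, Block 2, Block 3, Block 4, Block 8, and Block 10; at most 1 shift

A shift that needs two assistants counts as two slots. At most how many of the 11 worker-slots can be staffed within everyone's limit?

Total capacity across all assistants is 2+2+3+2+2+1 = 12, and 11 slots are needed, so at most 11 can be filled.
An assignment achieving 11: Block 1→Yilmaz, Block 2→Jensen, Block 3→Greco, Block 4→Zhao, Block 5→Dana, Block 6→Yilmaz, Block 7→Ueda, Block 8→Ueda, Block 9→Jensen, Block 10→Jensen+Dana.
Loads: Yilmaz 2/2, Ueda 2/2, Jensen 3/3, Dana 2/2, Zhao 1/2, Greco 1/1.

11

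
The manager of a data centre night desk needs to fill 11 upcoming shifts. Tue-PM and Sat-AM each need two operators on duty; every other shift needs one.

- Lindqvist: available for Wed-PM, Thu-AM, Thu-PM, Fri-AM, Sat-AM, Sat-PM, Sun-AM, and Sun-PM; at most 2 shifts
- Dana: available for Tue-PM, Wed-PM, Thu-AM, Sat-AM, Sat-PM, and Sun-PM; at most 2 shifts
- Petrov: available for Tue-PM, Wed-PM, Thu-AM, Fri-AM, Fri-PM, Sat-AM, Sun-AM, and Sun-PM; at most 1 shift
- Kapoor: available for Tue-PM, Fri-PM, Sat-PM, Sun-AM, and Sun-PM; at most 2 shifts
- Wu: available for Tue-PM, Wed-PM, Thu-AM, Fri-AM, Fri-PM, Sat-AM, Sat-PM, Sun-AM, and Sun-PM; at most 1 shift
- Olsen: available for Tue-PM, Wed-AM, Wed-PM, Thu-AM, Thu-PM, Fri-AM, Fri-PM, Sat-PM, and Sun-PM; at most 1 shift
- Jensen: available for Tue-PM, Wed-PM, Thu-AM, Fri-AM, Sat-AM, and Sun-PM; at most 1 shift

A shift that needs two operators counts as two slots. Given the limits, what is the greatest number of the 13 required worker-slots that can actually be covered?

Total capacity across all operators is 2+2+1+2+1+1+1 = 10, and 13 slots are needed, so at most 10 can be filled.
An assignment achieving 10: Tue-PM→Kapoor, Wed-AM→Olsen, Thu-PM→Lindqvist, Fri-AM→Wu, Fri-PM→Petrov, Sat-AM→Dana+Jensen, Sat-PM→Dana, Sun-AM→Lindqvist, Sun-PM→Kapoor.
Loads: Lindqvist 2/2, Dana 2/2, Petrov 1/1, Kapoor 2/2, Wu 1/1, Olsen 1/1, Jensen 1/1.

10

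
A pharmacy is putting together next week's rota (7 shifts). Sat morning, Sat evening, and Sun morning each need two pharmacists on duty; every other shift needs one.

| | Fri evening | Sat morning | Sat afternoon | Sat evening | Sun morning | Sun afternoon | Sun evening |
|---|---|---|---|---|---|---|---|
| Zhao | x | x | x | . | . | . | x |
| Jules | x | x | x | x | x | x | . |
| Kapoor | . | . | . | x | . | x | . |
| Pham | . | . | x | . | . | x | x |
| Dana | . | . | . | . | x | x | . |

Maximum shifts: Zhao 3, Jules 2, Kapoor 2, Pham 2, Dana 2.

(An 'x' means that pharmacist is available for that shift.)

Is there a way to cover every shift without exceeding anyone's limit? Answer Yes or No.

No

Total capacity is 11 and 10 slots are needed, so capacity alone doesn't rule it out.
Shifts {Sat morning, Sat evening, Sun morning} need 6 worker-slots in total, but the pharmacists available for any of those shifts (Zhao, Jules, Kapoor, and Dana) can supply at most 5 among them. So no valid schedule exists.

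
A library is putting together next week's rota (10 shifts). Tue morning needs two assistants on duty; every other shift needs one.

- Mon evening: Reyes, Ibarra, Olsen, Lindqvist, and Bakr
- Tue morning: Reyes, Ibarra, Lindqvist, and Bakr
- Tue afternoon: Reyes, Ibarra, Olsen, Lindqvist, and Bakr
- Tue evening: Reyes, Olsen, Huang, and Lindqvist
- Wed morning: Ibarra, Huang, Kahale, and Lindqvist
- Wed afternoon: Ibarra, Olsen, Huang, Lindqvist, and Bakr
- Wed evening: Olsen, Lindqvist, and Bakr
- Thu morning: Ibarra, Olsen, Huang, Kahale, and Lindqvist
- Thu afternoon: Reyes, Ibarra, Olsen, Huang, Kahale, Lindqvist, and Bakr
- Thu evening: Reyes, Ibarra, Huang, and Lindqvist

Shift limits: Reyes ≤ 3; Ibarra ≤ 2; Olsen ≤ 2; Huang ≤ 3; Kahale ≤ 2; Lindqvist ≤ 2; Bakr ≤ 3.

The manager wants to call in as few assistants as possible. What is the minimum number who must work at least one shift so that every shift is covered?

4

11 slots to fill and no one can take more than 3, so at least ⌈11/3⌉ = 4 assistants are needed.
Reyes, Ibarra, Huang, and Bakr alone can cover everything: Mon evening→Reyes, Tue morning→Reyes+Bakr, Tue afternoon→Bakr, Tue evening→Reyes, Wed morning→Ibarra, Wed afternoon→Huang, Wed evening→Bakr, Thu morning→Ibarra, Thu afternoon→Huang, Thu evening→Huang.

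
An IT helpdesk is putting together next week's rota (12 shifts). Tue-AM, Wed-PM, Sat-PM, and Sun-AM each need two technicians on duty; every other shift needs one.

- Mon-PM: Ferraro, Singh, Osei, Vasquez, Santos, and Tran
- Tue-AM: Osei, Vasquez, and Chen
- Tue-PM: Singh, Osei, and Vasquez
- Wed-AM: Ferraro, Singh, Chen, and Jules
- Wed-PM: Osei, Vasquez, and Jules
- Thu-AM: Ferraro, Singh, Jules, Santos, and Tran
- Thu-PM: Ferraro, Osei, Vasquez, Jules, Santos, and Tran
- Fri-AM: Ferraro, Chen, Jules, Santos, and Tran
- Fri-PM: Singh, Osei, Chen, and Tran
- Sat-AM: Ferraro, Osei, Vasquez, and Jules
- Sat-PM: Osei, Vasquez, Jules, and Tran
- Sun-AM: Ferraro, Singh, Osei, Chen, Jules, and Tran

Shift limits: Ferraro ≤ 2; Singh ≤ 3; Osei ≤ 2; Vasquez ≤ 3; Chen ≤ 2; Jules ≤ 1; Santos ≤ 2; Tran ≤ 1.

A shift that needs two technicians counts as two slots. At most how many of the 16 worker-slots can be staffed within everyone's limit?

Total capacity across all technicians is 2+3+2+3+2+1+2+1 = 16, and 16 slots are needed, so at most 16 can be filled.
An assignment achieving 16: Mon-PM→Santos, Tue-AM→Osei+Vasquez, Tue-PM→Singh, Wed-AM→Ferraro, Wed-PM→Osei+Vasquez, Thu-AM→Singh, Thu-PM→Santos, Fri-AM→Chen, Fri-PM→Singh, Sat-AM→Ferraro, Sat-PM→Vasquez+Jules, Sun-AM→Chen+Tran.
Loads: Ferraro 2/2, Singh 3/3, Osei 2/2, Vasquez 3/3, Chen 2/2, Jules 1/1, Santos 2/2, Tran 1/1.

16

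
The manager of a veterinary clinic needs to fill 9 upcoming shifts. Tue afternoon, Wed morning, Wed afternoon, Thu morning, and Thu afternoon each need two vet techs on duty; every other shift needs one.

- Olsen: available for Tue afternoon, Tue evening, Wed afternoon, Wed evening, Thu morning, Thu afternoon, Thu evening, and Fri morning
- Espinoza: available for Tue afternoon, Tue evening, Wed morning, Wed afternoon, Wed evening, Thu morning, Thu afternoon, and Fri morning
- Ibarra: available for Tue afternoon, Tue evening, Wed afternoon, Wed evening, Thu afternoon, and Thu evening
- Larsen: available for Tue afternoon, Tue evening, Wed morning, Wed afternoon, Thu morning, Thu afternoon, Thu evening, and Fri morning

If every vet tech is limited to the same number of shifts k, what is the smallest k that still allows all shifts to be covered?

4

With 4 vet techs and 14 worker-slots to fill, someone must work at least ⌈14/4⌉ = 4 shifts, so k ≥ 4.
k = 4 works: Tue afternoon→Espinoza+Ibarra, Tue evening→Espinoza, Wed morning→Espinoza+Larsen, Wed afternoon→Ibarra+Larsen, Wed evening→Olsen, Thu morning→Olsen+Espinoza, Thu afternoon→Ibarra+Larsen, Thu evening→Olsen, Fri morning→Olsen.
Loads: Olsen 4, Espinoza 4, Ibarra 3, Larsen 3 — all ≤ 4.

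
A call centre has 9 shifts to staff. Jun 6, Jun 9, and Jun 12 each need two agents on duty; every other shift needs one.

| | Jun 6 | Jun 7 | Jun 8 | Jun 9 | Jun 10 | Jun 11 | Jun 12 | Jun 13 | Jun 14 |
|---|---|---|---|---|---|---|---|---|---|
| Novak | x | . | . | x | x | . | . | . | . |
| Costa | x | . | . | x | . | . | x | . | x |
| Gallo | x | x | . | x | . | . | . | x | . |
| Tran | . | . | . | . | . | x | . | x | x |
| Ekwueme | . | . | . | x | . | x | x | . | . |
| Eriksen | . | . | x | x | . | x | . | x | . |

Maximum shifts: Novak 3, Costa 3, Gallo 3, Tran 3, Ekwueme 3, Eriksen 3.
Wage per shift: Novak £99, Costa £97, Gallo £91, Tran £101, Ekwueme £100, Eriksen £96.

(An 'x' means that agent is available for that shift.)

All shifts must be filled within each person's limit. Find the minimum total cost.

Jun 7 can only be covered by Gallo, so that assignment is forced.
Jun 8 can only be covered by Eriksen, so that assignment is forced.
Jun 10 can only be covered by Novak, so that assignment is forced.
Picking the cheapest available agent for each shift independently would cost £1142, but that ignores the shift limits.
An optimal schedule: Jun 6→Gallo+Costa, Jun 7→Gallo, Jun 8→Eriksen, Jun 9→Eriksen+Novak, Jun 10→Novak, Jun 11→Eriksen, Jun 12→Costa+Ekwueme, Jun 13→Gallo, Jun 14→Costa.
Total: 91 + 97 + 91 + 96 + 96 + 99 + 99 + 96 + 97 + 100 + 91 + 97 = £1150.

£1150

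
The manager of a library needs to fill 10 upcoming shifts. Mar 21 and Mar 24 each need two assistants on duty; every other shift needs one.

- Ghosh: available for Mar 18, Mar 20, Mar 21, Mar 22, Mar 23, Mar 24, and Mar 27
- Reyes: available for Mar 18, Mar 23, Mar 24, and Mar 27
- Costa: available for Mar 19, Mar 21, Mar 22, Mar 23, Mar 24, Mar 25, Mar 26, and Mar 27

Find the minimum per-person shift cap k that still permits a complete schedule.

4

With 3 assistants and 12 worker-slots to fill, someone must work at least ⌈12/3⌉ = 4 shifts, so k ≥ 4.
k = 4 works: Mar 18→Reyes, Mar 19→Costa, Mar 20→Ghosh, Mar 21→Ghosh+Costa, Mar 22→Ghosh, Mar 23→Reyes, Mar 24→Ghosh+Reyes, Mar 25→Costa, Mar 26→Costa, Mar 27→Reyes.
Loads: Ghosh 4, Reyes 4, Costa 4 — all ≤ 4.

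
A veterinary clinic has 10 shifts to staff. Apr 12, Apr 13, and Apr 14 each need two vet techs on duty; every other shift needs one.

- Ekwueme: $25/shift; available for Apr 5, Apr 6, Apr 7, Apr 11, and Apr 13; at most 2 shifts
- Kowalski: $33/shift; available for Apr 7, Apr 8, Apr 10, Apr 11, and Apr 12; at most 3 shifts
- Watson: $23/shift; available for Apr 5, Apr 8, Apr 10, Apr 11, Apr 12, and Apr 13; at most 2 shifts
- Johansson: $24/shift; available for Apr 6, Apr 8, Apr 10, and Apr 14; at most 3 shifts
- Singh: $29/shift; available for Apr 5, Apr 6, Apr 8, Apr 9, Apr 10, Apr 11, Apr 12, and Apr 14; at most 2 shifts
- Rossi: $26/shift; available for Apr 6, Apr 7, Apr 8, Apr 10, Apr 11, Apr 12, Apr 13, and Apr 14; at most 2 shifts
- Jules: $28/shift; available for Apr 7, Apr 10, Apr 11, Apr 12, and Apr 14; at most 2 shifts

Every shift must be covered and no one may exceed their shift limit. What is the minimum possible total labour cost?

Apr 9 can only be covered by Singh, so that assignment is forced.
Picking the cheapest available vet tech for each shift independently would cost $317, but that ignores the shift limits.
An optimal schedule: Apr 5→Watson, Apr 6→Johansson, Apr 7→Ekwueme, Apr 8→Johansson, Apr 9→Singh, Apr 10→Johansson, Apr 11→Rossi, Apr 12→Jules+Singh, Apr 13→Watson+Ekwueme, Apr 14→Rossi+Jules.
Total: 23 + 24 + 25 + 24 + 29 + 24 + 26 + 28 + 29 + 23 + 25 + 26 + 28 = $334.

$334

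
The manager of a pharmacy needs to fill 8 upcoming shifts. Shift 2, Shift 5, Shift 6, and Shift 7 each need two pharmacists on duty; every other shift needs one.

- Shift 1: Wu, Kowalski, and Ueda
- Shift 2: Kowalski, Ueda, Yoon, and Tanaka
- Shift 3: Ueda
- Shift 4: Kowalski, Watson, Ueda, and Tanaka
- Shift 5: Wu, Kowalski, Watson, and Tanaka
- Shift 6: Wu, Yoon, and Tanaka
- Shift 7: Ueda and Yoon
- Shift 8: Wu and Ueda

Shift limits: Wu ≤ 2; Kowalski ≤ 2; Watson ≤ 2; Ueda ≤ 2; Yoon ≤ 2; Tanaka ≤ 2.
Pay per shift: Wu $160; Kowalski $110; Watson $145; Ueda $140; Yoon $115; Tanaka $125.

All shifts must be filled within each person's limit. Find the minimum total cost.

$1590

Shift 3 can only be covered by Ueda, so that assignment is forced.
Shift 7 can only be covered by Ueda and Yoon, so that assignment is forced.
Picking the cheapest available pharmacist for each shift independently would cost $1455, but that ignores the shift limits.
An optimal schedule: Shift 1→Wu, Shift 2→Kowalski+Tanaka, Shift 3→Ueda, Shift 4→Watson, Shift 5→Kowalski+Watson, Shift 6→Yoon+Tanaka, Shift 7→Ueda+Yoon, Shift 8→Wu.
Total: 160 + 110 + 125 + 140 + 145 + 110 + 145 + 115 + 125 + 140 + 115 + 160 = $1590.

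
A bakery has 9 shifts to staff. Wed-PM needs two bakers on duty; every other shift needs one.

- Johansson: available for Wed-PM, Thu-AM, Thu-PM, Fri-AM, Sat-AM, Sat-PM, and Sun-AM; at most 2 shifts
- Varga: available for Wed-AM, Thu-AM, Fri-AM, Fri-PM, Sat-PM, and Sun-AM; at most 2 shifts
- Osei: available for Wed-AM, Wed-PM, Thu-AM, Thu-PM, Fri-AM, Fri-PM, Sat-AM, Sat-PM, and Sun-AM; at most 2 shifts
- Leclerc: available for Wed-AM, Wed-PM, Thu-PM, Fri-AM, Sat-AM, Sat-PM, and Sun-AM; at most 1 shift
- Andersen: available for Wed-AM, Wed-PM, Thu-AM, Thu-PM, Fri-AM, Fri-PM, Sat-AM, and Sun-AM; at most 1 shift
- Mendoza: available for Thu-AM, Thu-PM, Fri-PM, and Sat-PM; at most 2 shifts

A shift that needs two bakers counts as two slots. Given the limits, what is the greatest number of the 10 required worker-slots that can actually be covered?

Total capacity across all bakers is 2+2+2+1+1+2 = 10, and 10 slots are needed, so at most 10 can be filled.
An assignment achieving 10: Wed-AM→Varga, Wed-PM→Johansson+Osei, Thu-AM→Osei, Thu-PM→Mendoza, Fri-AM→Leclerc, Fri-PM→Varga, Sat-AM→Johansson, Sat-PM→Mendoza, Sun-AM→Andersen.
Loads: Johansson 2/2, Varga 2/2, Osei 2/2, Leclerc 1/1, Andersen 1/1, Mendoza 2/2.

10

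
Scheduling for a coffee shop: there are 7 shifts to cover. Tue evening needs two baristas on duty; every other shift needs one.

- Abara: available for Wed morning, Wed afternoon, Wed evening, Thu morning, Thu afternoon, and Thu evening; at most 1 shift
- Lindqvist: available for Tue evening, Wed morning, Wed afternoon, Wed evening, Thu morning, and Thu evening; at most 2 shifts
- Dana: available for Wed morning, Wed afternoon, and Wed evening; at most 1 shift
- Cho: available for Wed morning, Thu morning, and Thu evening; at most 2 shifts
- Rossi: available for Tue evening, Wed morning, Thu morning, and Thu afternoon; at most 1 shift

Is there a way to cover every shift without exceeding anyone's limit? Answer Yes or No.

Total capacity is 1+2+1+2+1 = 7 but 8 worker-slots are needed — infeasible.

No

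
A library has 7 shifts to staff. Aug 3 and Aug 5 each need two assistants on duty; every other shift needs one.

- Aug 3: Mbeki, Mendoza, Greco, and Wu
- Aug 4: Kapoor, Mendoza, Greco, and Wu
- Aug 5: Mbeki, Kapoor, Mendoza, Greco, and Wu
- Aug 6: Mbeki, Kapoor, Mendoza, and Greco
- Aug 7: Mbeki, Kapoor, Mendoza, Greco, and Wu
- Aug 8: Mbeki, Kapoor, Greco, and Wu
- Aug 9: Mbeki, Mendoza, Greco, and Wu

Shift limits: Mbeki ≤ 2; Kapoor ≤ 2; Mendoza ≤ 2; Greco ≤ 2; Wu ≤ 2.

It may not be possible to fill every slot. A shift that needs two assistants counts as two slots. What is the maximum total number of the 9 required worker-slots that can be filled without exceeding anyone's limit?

Total capacity across all assistants is 2+2+2+2+2 = 10, and 9 slots are needed, so at most 9 can be filled.
An assignment achieving 9: Aug 3→Mbeki+Mendoza, Aug 4→Kapoor, Aug 5→Greco+Wu, Aug 6→Mbeki, Aug 7→Greco, Aug 8→Kapoor, Aug 9→Mendoza.
Loads: Mbeki 2/2, Kapoor 2/2, Mendoza 2/2, Greco 2/2, Wu 1/2.

9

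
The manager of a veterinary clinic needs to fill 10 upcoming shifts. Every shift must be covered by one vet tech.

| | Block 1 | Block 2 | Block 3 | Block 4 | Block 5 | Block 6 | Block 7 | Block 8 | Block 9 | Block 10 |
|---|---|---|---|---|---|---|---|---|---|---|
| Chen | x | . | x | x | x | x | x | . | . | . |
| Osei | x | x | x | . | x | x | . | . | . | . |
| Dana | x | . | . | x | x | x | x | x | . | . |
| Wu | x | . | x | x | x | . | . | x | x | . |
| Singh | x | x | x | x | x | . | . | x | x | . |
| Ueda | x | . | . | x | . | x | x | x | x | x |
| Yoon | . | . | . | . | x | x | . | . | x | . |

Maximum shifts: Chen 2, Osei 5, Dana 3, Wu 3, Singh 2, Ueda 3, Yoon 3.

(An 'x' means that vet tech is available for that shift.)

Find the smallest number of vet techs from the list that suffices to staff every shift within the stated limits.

3

10 slots to fill and no one can take more than 5, so at least ⌈10/5⌉ = 2 vet techs are needed.
Any 2 vet techs together have capacity at most 5+3 = 8 < 10 slots, so 2 can never suffice.
Chen, Osei, and Ueda alone can cover everything: Block 1→Osei, Block 2→Osei, Block 3→Osei, Block 4→Chen, Block 5→Osei, Block 6→Osei, Block 7→Chen, Block 8→Ueda, Block 9→Ueda, Block 10→Ueda.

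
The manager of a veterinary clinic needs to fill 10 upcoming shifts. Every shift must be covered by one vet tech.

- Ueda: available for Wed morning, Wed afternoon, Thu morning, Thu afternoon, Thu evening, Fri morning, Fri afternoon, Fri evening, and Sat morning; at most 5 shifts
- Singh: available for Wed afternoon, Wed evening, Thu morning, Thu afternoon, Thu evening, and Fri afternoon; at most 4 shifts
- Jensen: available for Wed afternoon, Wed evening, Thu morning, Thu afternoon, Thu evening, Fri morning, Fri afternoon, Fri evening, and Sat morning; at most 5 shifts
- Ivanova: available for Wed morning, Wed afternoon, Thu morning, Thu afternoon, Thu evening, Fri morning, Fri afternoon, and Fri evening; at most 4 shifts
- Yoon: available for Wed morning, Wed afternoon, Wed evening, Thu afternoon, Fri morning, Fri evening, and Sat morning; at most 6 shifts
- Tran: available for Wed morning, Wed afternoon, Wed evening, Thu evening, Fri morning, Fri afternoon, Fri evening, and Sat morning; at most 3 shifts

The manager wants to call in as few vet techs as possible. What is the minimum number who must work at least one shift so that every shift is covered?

2

10 slots to fill and no one can take more than 6, so at least ⌈10/6⌉ = 2 vet techs are needed.
Ueda and Jensen alone can cover everything: Wed morning→Ueda, Wed afternoon→Ueda, Wed evening→Jensen, Thu morning→Ueda, Thu afternoon→Ueda, Thu evening→Ueda, Fri morning→Jensen, Fri afternoon→Jensen, Fri evening→Jensen, Sat morning→Jensen.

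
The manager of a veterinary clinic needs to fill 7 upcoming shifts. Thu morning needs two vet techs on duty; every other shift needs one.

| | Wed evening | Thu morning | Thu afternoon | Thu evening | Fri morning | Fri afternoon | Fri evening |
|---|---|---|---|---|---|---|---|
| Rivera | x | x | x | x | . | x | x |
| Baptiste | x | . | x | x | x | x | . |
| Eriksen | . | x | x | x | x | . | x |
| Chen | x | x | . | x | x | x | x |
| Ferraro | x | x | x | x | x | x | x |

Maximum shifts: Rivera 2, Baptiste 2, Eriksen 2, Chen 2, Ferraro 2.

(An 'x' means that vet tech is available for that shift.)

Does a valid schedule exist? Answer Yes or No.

Yes

One valid schedule: Wed evening→Rivera, Thu morning→Chen+Ferraro, Thu afternoon→Rivera, Thu evening→Eriksen, Fri morning→Baptiste, Fri afternoon→Baptiste, Fri evening→Eriksen.
Loads: Rivera 2/2, Baptiste 2/2, Eriksen 2/2, Chen 1/2, Ferraro 1/2 — all within limits.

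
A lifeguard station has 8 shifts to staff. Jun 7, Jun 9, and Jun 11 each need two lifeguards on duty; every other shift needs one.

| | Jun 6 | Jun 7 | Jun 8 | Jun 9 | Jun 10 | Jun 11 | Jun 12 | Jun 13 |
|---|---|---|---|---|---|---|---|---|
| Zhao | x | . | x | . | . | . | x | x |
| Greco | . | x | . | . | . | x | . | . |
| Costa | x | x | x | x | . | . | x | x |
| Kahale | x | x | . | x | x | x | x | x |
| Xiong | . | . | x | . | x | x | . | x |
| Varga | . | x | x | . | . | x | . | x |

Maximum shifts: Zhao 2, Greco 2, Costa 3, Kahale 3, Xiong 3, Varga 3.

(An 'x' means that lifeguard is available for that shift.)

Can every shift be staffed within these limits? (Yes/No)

Jun 9 can only be covered by Costa and Kahale, so that assignment is forced.
One valid schedule: Jun 6→Zhao, Jun 7→Greco+Kahale, Jun 8→Costa, Jun 9→Costa+Kahale, Jun 10→Kahale, Jun 11→Greco+Xiong, Jun 12→Zhao, Jun 13→Costa.
Loads: Zhao 2/2, Greco 2/2, Costa 3/3, Kahale 3/3, Xiong 1/3, Varga 0/3 — all within limits.

Yes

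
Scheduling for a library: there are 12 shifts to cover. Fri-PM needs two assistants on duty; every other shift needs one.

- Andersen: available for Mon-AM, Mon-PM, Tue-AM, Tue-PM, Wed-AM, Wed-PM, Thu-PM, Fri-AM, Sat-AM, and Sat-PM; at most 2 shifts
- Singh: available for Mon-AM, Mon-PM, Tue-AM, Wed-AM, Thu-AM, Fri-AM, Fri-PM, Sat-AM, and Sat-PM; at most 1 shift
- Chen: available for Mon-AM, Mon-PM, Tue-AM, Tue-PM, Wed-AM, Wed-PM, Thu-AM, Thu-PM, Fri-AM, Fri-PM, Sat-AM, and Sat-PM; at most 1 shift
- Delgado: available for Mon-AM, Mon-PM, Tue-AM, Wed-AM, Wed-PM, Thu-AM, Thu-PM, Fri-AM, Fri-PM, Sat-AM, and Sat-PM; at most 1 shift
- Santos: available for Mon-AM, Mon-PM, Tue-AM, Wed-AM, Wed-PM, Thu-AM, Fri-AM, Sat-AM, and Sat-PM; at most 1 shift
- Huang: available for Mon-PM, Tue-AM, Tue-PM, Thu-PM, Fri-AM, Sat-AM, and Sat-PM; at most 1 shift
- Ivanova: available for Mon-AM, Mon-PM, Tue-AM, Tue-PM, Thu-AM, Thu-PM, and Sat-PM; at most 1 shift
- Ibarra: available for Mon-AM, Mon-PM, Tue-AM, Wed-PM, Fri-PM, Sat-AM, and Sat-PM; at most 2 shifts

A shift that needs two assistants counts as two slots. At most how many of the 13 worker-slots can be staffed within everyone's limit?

Total capacity across all assistants is 2+1+1+1+1+1+1+2 = 10, and 13 slots are needed, so at most 10 can be filled.
An assignment achieving 10: Mon-AM→Ivanova, Mon-PM→Ibarra, Tue-PM→Andersen, Wed-AM→Andersen, Wed-PM→Delgado, Thu-AM→Santos, Thu-PM→Huang, Fri-PM→Singh+Chen, Sat-AM→Ibarra.
Loads: Andersen 2/2, Singh 1/1, Chen 1/1, Delgado 1/1, Santos 1/1, Huang 1/1, Ivanova 1/1, Ibarra 2/2.

10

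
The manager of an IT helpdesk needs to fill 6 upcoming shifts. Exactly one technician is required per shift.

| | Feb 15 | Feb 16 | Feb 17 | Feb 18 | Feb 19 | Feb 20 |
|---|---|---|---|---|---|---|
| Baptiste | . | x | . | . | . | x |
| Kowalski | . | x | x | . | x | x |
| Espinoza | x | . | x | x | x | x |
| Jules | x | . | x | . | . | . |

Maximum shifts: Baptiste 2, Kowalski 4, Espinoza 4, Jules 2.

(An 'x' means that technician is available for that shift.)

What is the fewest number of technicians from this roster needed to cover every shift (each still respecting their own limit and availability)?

2

6 slots to fill and no one can take more than 4, so at least ⌈6/4⌉ = 2 technicians are needed.
Baptiste and Espinoza alone can cover everything: Feb 15→Espinoza, Feb 16→Baptiste, Feb 17→Espinoza, Feb 18→Espinoza, Feb 19→Espinoza, Feb 20→Baptiste.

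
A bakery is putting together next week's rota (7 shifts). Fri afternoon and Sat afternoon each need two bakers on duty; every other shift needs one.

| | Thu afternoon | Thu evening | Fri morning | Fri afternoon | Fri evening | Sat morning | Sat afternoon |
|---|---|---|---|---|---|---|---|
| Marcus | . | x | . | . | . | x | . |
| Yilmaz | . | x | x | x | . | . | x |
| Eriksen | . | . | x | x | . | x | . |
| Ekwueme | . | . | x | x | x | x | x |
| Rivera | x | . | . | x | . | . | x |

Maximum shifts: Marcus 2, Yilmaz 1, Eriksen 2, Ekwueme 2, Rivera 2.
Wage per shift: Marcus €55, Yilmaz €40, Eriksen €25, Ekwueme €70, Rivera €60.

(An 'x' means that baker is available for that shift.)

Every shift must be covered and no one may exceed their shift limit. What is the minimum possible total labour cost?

€460

Thu afternoon can only be covered by Rivera, so that assignment is forced.
Fri evening can only be covered by Ekwueme, so that assignment is forced.
Picking the cheapest available baker for each shift independently would cost €385, but that ignores the shift limits.
An optimal schedule: Thu afternoon→Rivera, Thu evening→Marcus, Fri morning→Eriksen, Fri afternoon→Eriksen+Rivera, Fri evening→Ekwueme, Sat morning→Marcus, Sat afternoon→Yilmaz+Ekwueme.
Total: 60 + 55 + 25 + 25 + 60 + 70 + 55 + 40 + 70 = €460.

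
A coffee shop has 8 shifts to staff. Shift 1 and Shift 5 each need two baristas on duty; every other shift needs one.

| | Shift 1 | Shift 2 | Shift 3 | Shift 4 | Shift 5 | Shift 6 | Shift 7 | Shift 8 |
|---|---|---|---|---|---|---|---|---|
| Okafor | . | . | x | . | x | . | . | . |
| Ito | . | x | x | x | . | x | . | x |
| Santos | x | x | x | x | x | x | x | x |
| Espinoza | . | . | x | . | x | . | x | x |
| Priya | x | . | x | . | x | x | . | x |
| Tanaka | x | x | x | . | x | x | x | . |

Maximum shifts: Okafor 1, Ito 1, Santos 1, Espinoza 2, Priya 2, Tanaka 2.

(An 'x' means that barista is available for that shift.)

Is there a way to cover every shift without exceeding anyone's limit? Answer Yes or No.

No

Total capacity is 1+1+1+2+2+2 = 9 but 10 worker-slots are needed — infeasible.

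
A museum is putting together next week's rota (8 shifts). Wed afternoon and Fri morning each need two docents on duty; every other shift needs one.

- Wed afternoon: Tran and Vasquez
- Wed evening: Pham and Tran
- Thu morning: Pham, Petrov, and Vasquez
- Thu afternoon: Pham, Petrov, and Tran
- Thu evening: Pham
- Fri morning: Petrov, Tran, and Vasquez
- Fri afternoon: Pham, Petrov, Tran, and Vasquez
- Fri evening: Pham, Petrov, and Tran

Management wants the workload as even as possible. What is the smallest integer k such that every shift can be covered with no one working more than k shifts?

With 4 docents and 10 worker-slots to fill, someone must work at least ⌈10/4⌉ = 3 shifts, so k ≥ 3.
k = 3 works: Wed afternoon→Tran+Vasquez, Wed evening→Pham, Thu morning→Pham, Thu afternoon→Petrov, Thu evening→Pham, Fri morning→Petrov+Tran, Fri afternoon→Tran, Fri evening→Petrov.
Loads: Pham 3, Petrov 3, Tran 3, Vasquez 1 — all ≤ 3.

3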